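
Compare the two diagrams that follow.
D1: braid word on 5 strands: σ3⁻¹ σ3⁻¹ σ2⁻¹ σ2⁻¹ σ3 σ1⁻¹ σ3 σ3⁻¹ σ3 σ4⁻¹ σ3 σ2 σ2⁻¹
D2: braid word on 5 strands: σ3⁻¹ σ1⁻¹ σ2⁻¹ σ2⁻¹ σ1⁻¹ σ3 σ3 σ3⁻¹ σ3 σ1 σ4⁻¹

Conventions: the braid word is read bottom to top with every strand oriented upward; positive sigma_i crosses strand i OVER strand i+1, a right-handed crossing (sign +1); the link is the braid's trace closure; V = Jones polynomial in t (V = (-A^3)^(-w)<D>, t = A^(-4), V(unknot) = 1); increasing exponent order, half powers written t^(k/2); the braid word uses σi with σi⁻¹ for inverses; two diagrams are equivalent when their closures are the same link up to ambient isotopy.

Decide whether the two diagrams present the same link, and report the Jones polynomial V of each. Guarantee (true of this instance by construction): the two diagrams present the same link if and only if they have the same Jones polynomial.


equivalent: yes
V(D1) = -t^(-5/2) - t^(-1/2)  (w -3, c 13, <D> = A^-7 + A)
V(D2) = -t^(-5/2) - t^(-1/2)  [11 crossings, <D> = A^-7 + A, w = -3]
key observation: one V(t) for all 2 diagrams — one class (guaranteed)


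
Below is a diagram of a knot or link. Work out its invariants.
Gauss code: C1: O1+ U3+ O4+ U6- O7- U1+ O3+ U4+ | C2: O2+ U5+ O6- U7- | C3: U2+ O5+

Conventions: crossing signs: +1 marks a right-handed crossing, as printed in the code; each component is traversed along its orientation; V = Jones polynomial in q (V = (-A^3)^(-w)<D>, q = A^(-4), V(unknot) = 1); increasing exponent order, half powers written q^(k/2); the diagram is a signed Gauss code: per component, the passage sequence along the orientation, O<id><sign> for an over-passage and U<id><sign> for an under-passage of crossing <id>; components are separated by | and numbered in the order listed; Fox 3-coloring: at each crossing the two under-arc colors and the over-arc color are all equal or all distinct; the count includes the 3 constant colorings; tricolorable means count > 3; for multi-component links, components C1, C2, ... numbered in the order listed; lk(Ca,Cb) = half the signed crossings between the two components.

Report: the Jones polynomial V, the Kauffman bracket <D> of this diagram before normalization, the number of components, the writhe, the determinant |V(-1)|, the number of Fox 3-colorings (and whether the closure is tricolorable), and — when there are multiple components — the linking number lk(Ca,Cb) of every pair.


V = q^-1 + 3q - q^2 + 3q^3 - 2q^4 + q^5 - q^6
<D> = A^-15 - A^-11 + 2A^-7 - 3A^-3 + A - 3A^5 - A^13 (w = +3)
3 components over 7 crossings, w = +3
lk(C1,C2): -1
lk(C1,C3) = 0
linking number lk(C2,C3) = +1
9 Fox colorings among 3^7, |V(-1)| = 12: tricolorable
why: span 7 respects span(V) <= c + mu - 1 = 9 for this 3-component diagram


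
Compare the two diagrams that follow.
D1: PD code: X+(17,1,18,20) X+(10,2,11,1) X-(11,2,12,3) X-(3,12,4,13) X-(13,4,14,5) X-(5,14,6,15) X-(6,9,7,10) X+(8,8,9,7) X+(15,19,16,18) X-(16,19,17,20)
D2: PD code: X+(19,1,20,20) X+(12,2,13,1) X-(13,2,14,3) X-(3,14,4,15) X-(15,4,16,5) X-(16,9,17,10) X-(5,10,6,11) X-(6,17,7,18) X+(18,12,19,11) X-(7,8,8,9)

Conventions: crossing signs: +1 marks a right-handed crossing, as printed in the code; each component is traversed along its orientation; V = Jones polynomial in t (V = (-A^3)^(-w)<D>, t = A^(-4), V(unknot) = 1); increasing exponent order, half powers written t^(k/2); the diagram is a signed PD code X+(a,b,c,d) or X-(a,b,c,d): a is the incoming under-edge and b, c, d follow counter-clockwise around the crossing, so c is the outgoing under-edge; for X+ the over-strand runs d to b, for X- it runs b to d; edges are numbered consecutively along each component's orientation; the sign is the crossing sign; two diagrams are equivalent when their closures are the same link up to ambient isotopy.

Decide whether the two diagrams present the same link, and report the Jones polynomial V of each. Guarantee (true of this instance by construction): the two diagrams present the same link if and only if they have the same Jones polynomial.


same link: yes
V(D1) = -t^-4 + t^-3 + t^-1  [10 crossings, <D> = A^-2 + A^6 - A^10, w = -2]
V(D2) = -t^-4 + t^-3 + t^-1  (w -4, c 10, <D> = A^-8 + 1 - A^4)
note: all 2 diagrams share one V(t), hence one class


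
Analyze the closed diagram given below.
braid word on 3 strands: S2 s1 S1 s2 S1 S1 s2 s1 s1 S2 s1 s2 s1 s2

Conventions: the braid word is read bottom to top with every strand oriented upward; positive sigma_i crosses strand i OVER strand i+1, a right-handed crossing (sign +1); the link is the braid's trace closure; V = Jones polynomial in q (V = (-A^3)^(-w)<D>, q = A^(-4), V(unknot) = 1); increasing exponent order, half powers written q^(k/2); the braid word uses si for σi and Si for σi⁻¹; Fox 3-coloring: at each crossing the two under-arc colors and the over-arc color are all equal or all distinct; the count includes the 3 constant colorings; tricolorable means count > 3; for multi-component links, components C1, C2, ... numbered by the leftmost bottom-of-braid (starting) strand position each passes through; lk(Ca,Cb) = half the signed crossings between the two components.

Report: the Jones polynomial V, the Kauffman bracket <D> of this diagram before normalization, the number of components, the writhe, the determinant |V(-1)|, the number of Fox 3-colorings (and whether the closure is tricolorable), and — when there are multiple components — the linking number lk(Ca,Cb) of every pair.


Jones polynomial: V(q) = 2q - 2q^2 + 3q^3 - 3q^4 + 2q^5 - 2q^6 + q^7
<D> = A^-16 - 2A^-12 + 2A^-8 - 3A^-4 + 3 - 2A^4 + 2A^8; writhe +4
components 1, writhe +4 (14 crossings)
3-colorings: 9 of 3^14, det 15 — tricolorable
note: the span of V is 6, forcing >= 6 crossings in any diagram


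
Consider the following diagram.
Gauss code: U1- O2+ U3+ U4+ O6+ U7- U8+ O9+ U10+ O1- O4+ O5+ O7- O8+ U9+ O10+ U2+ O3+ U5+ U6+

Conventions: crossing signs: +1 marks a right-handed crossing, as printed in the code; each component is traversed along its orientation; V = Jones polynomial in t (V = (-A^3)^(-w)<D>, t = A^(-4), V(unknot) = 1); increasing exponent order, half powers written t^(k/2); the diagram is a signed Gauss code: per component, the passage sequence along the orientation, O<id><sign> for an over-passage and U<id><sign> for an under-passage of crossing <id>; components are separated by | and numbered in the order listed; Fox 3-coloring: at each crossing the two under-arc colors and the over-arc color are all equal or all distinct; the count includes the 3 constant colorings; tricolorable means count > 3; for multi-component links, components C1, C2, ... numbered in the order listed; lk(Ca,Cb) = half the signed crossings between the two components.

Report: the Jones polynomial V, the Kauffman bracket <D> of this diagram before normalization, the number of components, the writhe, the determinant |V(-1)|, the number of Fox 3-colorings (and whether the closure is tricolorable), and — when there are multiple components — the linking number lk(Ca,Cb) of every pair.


V(t) = t^2 + 2t^4 - 2t^5 + t^6 - 2t^7 + t^8
bracket: A^-14 - 2A^-10 + A^-6 - 2A^-2 + 2A^2 + A^10, w = +6
1 component, writhe +6, over 10 crossings
det 9, colorings 27 of 3^10 — tricolorable
observation: |V(-1)| = 9: so tricolorable, since 3 divides 9


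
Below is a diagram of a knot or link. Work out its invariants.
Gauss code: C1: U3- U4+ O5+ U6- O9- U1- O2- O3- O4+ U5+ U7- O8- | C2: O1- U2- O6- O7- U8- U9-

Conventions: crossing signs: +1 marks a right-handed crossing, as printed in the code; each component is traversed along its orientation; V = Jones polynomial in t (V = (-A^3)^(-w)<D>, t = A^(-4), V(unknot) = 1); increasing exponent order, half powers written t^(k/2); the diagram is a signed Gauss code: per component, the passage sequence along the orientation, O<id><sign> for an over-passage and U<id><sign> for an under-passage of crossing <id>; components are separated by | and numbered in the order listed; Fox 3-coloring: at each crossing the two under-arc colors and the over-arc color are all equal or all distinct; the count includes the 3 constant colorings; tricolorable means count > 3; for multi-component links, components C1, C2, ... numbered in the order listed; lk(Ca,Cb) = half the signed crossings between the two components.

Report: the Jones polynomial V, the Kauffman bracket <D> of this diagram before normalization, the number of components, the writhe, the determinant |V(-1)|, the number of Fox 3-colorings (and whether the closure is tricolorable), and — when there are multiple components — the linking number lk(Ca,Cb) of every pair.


V(t) = -t^(-15/2) + t^(-13/2) - 2t^(-11/2) + 2t^(-9/2) - 2t^(-7/2) + t^(-5/2) - t^(-3/2)
bracket: A^-9 - A^-5 + 2A^-1 - 2A^3 + 2A^7 - A^11 + A^15, w = -5
2 components, writhe -5, over 9 crossings
lk(C1,C2) = -3
det 10, colorings 3 of 3^9 — not tricolorable
observation: w = -5 (over 9 crossings) is diagram-only; (-A^3)^(5) removes it from V


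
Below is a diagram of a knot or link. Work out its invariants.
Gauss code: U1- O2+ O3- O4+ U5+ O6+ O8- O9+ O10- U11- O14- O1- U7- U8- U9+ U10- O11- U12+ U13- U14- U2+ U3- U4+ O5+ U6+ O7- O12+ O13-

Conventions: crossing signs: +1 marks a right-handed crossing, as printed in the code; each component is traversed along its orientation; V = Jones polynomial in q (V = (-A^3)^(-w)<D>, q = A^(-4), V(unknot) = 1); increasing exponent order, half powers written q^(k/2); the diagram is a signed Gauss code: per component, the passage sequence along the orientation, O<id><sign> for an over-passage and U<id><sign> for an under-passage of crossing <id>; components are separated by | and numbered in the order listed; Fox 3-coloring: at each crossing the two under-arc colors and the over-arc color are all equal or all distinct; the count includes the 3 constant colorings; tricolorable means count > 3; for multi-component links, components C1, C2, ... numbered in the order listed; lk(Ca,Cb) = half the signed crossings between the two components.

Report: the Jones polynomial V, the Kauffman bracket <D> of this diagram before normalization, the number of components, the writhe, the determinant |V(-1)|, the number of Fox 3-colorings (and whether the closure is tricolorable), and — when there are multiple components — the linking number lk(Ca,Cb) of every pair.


V(q) = -q^-5 + q^-4 - q^-3 + 2q^-2 - q^-1 + 2 - q
bracket: -A^-10 + 2A^-6 - A^-2 + 2A^2 - A^6 + A^10 - A^14, w = -2
1 component, writhe -2, over 14 crossings
det 9, colorings 9 of 3^14 — tricolorable
observation: V spans 6 powers of q: at least 6 crossings in any diagram


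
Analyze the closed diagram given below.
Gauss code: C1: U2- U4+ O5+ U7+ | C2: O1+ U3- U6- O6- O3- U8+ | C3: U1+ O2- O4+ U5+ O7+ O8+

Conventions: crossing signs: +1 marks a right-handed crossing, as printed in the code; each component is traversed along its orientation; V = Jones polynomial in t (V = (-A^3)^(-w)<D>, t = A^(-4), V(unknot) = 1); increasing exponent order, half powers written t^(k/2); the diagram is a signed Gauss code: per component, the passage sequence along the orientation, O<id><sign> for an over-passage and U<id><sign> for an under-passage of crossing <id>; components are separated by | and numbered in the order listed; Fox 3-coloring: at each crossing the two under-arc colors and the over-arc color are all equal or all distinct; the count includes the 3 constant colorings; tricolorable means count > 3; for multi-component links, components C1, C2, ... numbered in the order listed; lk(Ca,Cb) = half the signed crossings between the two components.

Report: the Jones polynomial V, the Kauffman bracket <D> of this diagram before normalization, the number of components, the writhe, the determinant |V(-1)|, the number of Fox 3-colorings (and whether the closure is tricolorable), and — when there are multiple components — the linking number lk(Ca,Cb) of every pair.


V(t) = t + 2t^3 + t^5
bracket: A^-14 + 2A^-6 + A^2, w = +2
3 components, writhe +2, over 8 crossings
lk(C1,C2) = 0
linking number lk(C1,C3) = +1
lk(C2,C3): +1
det 4, colorings 3 of 3^8 — not tricolorable
observation: w = +2 (over 8 crossings) is diagram-only; (-A^3)^(-2) removes it from V


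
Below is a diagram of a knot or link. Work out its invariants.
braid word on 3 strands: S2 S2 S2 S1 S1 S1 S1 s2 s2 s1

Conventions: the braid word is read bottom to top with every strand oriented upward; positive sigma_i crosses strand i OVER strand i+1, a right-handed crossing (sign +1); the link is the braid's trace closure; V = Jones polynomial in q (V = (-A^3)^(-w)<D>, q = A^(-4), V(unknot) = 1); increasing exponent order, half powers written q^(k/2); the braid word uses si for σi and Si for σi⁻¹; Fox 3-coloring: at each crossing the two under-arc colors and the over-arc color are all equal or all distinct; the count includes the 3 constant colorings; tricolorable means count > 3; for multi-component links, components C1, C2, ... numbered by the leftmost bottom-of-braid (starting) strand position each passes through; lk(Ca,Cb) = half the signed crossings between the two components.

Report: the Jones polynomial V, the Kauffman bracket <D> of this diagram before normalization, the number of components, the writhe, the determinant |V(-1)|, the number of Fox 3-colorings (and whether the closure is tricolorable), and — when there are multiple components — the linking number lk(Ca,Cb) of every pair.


V = q^-8 - 2q^-7 + 3q^-6 - 4q^-5 + 3q^-4 - 3q^-3 + 3q^-2 - q^-1 + 1
<D> = A^-12 - A^-8 + 3A^-4 - 3 + 3A^4 - 4A^8 + 3A^12 - 2A^16 + A^20 (w = -4)
1 component over 10 crossings, w = -4
9 Fox colorings among 3^10, |V(-1)| = 21: tricolorable
why: the span of V is 8, forcing >= 8 crossings in any diagram


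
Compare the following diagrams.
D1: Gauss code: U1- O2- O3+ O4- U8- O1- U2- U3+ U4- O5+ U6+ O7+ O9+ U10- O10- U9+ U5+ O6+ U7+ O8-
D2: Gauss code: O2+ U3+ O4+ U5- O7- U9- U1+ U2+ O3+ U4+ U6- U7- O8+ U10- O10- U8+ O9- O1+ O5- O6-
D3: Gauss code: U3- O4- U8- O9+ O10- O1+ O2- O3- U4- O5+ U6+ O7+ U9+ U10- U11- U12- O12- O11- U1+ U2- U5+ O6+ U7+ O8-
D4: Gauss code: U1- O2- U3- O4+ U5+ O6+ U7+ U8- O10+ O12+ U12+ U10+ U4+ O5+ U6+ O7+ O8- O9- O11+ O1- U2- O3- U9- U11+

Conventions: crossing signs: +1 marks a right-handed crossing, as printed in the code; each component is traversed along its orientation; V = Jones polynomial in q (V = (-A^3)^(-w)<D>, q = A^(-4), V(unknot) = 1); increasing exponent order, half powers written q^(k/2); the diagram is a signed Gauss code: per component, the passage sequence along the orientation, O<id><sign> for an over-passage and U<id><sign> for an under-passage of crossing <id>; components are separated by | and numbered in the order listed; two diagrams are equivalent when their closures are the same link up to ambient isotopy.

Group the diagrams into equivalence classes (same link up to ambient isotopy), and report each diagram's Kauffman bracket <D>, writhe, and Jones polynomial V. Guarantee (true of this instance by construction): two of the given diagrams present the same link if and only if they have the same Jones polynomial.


grouping into links: {D1, D3, D4} | {D2}
V(D1) = -q^-3 + q^-2 - q^-1 + 3 - q + q^2 - q^3  (w 0, c 10, <D> = -A^-12 + A^-8 - A^-4 + 3 - A^4 + A^8 - A^12)
D2 (bracket 1; 10 crossings at w = 0): V = 1
V(D3) = -q^-3 + q^-2 - q^-1 + 3 - q + q^2 - q^3  (w -2, c 12, <D> = -A^-18 + A^-14 - A^-10 + 3A^-6 - A^-2 + A^2 - A^6)
V(D4) = -q^-3 + q^-2 - q^-1 + 3 - q + q^2 - q^3  (w +2, c 12, <D> = -A^-6 + A^-2 - A^2 + 3A^6 - A^10 + A^14 - A^18)
why: comparing 4 Jones polynomials yields 2 groups


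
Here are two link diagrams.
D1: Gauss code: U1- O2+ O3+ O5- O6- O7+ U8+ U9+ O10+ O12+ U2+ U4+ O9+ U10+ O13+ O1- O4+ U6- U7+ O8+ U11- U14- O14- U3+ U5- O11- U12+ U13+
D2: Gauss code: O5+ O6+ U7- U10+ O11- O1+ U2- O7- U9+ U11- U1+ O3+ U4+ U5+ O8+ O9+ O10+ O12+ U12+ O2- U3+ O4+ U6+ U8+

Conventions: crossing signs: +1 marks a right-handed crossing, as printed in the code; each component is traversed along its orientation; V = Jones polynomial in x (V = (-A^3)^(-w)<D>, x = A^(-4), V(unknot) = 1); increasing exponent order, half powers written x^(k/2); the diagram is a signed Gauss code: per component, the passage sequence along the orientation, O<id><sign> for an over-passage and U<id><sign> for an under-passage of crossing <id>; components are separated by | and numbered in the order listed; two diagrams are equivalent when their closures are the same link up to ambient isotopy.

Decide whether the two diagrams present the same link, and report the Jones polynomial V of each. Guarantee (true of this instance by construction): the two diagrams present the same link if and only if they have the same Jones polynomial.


equivalent: yes
V(D1) = x^2 + x^4 - x^5 + x^6 - x^7  (w +4, c 14, <D> = -A^-16 + A^-12 - A^-8 + A^-4 + A^4)
D2 (bracket -A^-10 + A^-6 - A^-2 + A^2 + A^10; 12 crossings at w = +6): V = x^2 + x^4 - x^5 + x^6 - x^7
why: Reidemeister moves carry D1 (14 crossings) to D2 (12)


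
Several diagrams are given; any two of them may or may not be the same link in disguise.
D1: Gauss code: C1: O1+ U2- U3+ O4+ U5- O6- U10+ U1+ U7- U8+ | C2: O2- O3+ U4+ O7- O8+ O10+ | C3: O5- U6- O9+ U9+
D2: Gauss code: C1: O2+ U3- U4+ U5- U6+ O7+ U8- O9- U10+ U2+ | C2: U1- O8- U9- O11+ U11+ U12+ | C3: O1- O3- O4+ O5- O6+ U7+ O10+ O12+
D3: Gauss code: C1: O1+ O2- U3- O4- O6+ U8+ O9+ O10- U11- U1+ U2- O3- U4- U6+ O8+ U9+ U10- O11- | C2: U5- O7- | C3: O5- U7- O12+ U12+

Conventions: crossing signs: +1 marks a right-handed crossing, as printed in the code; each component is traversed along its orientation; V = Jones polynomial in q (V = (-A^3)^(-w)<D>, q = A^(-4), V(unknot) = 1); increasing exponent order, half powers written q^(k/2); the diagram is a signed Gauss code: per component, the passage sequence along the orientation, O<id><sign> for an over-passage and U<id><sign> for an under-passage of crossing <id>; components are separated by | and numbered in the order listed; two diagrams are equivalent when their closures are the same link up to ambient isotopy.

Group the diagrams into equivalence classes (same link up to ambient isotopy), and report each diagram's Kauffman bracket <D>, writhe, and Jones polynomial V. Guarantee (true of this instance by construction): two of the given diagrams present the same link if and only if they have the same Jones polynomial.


grouping into links: {D1, D2} | {D3}
V(D1) = q^-2 + 2 + q^2  (w +2, c 10, <D> = A^-2 + 2A^6 + A^14)
V(D2) = q^-2 + 2 + q^2  (w +2, c 12, <D> = A^-2 + 2A^6 + A^14)
V(D3) = q^-3 + q^-2 + q^-1 + 1  (w -2, c 12, <D> = A^-6 + A^-2 + A^2 + A^6)
key observation: V(q) takes 2 values over 3 diagrams, fixing the grouping


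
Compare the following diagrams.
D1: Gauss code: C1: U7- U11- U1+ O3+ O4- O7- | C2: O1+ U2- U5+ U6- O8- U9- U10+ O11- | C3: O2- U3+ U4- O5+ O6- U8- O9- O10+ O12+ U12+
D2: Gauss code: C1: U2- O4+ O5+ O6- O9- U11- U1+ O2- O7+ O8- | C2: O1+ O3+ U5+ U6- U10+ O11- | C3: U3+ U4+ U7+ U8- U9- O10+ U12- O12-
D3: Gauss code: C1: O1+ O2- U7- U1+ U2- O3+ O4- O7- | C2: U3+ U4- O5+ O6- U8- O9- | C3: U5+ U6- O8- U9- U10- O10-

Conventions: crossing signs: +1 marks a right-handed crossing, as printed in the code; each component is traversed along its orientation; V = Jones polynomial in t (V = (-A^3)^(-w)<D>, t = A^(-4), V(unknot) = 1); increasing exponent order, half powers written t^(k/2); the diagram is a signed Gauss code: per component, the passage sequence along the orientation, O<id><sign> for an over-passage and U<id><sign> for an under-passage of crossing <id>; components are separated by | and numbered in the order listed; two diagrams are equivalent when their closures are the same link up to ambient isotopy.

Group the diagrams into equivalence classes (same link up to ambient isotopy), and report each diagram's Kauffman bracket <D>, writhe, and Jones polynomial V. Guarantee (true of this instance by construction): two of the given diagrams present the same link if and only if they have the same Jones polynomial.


classes: {D1, D3} | {D2}
V(D1) = t^-3 + t^-2 + t^-1 + 1  [12 crossings, <D> = A^-6 + A^-2 + A^2 + A^6, w = -2]
V(D2) = 1 + t + t^2 + t^3  [12 crossings, <D> = A^-12 + A^-8 + A^-4 + 1, w = 0]
D3 (bracket A^-12 + A^-8 + A^-4 + 1; 10 crossings at w = -4): V = t^-3 + t^-2 + t^-1 + 1
note: comparing 3 Jones polynomials yields 2 groups


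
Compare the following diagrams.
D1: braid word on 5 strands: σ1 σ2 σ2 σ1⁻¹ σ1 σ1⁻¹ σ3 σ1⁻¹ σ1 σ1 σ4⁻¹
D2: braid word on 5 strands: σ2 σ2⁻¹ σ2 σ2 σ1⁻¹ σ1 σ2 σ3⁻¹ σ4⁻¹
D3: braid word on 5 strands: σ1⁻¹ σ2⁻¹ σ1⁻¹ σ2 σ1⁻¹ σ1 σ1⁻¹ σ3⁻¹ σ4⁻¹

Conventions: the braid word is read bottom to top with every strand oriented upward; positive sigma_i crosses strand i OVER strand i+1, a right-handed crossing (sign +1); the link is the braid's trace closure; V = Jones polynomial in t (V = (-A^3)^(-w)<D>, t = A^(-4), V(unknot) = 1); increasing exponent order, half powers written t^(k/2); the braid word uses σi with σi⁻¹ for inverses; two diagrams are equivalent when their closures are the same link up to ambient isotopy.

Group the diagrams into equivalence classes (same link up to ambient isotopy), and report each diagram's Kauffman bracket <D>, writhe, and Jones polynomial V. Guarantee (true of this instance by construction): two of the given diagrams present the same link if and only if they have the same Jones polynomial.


equivalence classes: {D1} | {D2} | {D3}
D1 (bracket A^-1 + A^7; 11 crossings at w = +3): V = -t^(1/2) - t^(5/2)
V(D2) = -t^(1/2) - t^(3/2) - t^(5/2) + t^(9/2)  [9 crossings, <D> = -A^-15 + A^-7 + A^-3 + A, w = +1]
V(D3) = -t^(-5/2) - t^(-1/2)  [9 crossings, <D> = A^-13 + A^-5, w = -5]
key observation: 3 classes among 3 diagrams; unequal V(t) rules out equality


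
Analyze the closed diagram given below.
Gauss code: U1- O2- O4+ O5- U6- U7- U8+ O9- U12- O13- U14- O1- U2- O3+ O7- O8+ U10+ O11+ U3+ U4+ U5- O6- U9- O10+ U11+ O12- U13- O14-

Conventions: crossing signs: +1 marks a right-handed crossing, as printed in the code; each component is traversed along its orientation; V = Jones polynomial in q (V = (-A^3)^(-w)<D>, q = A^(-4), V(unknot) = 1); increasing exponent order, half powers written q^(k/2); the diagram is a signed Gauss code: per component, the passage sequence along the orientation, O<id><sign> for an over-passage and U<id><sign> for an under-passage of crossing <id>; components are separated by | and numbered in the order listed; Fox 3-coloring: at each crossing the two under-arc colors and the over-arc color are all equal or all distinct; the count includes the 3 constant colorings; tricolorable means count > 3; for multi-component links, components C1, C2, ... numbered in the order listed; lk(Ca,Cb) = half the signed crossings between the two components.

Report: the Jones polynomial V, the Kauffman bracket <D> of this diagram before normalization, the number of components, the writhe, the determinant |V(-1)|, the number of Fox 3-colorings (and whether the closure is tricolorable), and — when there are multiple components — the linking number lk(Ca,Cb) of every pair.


Jones polynomial: V(q) = -q^-9 + 2q^-8 - 4q^-7 + 5q^-6 - 6q^-5 + 7q^-4 - 5q^-3 + 5q^-2 - 3q^-1 + 2 - q
<D> = -A^-16 + 2A^-12 - 3A^-8 + 5A^-4 - 5 + 7A^4 - 6A^8 + 5A^12 - 4A^16 + 2A^20 - A^24; writhe -4
components 1, writhe -4 (14 crossings)
3-colorings: 3 of 3^14, det 41 — not tricolorable
note: det 41 = |V(-1)|; not divisible by 3, so not tricolorable


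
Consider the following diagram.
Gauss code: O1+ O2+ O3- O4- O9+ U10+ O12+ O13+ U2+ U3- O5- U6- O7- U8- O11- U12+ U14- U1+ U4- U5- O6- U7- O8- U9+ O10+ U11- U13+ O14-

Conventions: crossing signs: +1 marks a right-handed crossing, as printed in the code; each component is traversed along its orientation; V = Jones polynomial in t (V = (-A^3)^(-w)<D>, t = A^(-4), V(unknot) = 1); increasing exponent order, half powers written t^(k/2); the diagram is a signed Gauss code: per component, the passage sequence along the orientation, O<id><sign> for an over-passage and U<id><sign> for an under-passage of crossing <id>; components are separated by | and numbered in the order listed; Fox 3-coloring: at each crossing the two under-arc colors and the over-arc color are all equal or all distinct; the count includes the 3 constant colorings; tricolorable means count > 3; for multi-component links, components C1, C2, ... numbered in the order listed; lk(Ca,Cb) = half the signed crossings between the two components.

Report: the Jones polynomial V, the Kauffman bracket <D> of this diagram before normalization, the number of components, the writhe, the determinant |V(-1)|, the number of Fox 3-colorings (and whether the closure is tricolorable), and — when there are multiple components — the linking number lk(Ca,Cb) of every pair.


Jones polynomial: V(t) = -t^-6 + 2t^-5 - 4t^-4 + 5t^-3 - 4t^-2 + 5t^-1 - 3 + 2t - t^2
<D> = -A^-14 + 2A^-10 - 3A^-6 + 5A^-2 - 4A^2 + 5A^6 - 4A^10 + 2A^14 - A^18; writhe -2
components 1, writhe -2 (14 crossings)
3-colorings: 9 of 3^14, det 27 — tricolorable
note: det 27 = |V(-1)|; divisible by 3, so tricolorable


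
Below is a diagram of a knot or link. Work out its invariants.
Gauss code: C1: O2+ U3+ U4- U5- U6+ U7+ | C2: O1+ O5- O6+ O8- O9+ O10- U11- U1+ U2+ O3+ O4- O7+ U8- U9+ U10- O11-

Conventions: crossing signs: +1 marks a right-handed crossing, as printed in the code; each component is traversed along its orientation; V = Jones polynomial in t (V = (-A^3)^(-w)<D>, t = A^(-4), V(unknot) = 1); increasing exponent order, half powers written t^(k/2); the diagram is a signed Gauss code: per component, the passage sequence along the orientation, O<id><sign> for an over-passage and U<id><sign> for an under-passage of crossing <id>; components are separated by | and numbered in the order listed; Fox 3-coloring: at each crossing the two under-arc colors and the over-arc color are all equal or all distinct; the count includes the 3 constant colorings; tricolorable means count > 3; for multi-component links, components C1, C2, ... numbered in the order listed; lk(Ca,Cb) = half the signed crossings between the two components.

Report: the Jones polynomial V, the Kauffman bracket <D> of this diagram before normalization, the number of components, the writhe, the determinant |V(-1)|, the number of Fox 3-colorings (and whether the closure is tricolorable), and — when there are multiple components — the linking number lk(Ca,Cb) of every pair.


Jones polynomial: V(t) = -t^(1/2) - t^(5/2)
<D> = A^-7 + A; writhe +1
components 2, writhe +1 (11 crossings)
linking number lk(C1,C2) = +1
3-colorings: 3 of 3^11, det 2 — not tricolorable
note: w = +1 (over 11 crossings) is diagram-only; (-A^3)^(-1) removes it from V


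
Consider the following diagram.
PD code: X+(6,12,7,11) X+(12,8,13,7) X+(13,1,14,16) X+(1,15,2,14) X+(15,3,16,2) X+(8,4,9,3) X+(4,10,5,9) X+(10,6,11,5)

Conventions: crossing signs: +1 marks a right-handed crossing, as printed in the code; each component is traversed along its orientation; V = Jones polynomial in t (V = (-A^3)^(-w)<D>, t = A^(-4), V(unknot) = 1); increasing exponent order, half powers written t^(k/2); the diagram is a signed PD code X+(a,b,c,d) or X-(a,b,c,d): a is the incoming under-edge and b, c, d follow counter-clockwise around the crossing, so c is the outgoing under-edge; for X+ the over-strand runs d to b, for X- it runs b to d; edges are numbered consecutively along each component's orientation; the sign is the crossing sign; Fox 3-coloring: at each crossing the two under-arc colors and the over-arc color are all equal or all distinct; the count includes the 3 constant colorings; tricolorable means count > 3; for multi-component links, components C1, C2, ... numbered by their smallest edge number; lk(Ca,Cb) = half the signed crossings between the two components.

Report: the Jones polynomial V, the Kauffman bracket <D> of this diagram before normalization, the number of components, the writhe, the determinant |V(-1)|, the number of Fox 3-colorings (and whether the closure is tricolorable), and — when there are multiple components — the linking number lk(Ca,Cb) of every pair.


V(t) = t^3 + 2t^5 - 2t^6 + 2t^7 - 3t^8 + 2t^9 - 2t^10 + t^11
bracket: A^-20 - 2A^-16 + 2A^-12 - 3A^-8 + 2A^-4 - 2 + 2A^4 + A^12, w = +8
1 component, writhe +8, over 8 crossings
det 15, colorings 9 of 3^8 — tricolorable
observation: |V(-1)| = 15: so tricolorable, since 3 divides 15


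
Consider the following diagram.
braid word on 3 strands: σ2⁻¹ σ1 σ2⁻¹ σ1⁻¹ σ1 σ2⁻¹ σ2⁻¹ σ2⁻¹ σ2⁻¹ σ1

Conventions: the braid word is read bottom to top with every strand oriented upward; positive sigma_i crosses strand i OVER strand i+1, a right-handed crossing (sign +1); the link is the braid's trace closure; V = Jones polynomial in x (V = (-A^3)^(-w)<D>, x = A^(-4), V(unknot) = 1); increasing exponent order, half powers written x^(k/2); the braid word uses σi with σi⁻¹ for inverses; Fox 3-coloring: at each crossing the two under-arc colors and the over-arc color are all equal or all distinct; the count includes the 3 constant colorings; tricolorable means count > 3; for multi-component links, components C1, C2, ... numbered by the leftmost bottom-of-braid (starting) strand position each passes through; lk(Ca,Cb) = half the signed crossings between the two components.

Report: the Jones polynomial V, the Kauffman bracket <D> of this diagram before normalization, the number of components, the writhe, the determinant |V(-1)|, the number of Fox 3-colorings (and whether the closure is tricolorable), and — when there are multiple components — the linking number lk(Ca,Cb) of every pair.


Jones polynomial: V(x) = x^-8 - 2x^-7 + 2x^-6 - 3x^-5 + 3x^-4 - 2x^-3 + 2x^-2 - x^-1 + 1
<D> = A^-12 - A^-8 + 2A^-4 - 2 + 3A^4 - 3A^8 + 2A^12 - 2A^16 + A^20; writhe -4
components 1, writhe -4 (10 crossings)
3-colorings: 3 of 3^10, det 17 — not tricolorable
note: w = -4 shifts under R1 moves; the (-A^3)^(4) factor cancels that in V


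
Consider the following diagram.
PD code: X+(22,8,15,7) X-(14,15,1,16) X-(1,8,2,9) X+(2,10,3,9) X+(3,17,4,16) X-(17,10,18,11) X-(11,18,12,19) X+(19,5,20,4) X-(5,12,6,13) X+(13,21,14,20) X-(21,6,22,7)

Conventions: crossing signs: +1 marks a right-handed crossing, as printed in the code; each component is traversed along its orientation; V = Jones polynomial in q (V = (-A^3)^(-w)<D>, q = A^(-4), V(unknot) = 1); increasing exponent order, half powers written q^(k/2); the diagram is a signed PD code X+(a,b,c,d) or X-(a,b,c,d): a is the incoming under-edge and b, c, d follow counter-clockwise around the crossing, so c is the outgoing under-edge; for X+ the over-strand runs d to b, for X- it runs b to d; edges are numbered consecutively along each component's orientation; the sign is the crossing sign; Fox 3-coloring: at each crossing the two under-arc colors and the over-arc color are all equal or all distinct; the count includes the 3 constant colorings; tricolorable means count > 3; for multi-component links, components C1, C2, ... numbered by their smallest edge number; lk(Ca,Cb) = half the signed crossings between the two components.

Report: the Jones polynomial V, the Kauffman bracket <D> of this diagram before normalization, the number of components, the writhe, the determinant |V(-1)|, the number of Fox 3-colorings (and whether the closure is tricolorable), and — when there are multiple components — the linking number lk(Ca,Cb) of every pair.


Jones polynomial: V(q) = q^(-7/2) - 2q^(-5/2) + q^(-3/2) - 2q^(-1/2) + q^(1/2) - q^(3/2)
<D> = A^-9 - A^-5 + 2A^-1 - A^3 + 2A^7 - A^11; writhe -1
components 2, writhe -1 (11 crossings)
linking number lk(C1,C2) = 0
3-colorings: 3 of 3^11, det 8 — not tricolorable
note: |V(-1)| = 8: so not tricolorable, since 3 does not divide 8


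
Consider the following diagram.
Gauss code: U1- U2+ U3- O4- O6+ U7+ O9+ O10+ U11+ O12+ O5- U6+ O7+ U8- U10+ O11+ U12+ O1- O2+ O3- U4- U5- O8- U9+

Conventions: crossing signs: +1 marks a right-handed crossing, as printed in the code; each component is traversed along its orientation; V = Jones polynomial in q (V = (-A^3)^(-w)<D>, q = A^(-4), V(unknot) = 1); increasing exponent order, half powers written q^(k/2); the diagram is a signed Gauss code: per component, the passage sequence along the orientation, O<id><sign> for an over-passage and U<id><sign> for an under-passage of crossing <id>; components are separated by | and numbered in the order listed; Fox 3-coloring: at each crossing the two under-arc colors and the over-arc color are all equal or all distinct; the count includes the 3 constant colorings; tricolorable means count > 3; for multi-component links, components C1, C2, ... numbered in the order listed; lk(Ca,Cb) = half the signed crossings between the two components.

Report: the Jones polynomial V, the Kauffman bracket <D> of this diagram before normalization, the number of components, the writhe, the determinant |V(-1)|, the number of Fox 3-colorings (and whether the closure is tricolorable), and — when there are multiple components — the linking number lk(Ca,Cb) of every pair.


V = -q^-2 + 2q^-1 - 3 + 5q - 4q^2 + 5q^3 - 4q^4 + 2q^5 - q^6
<D> = -A^-18 + 2A^-14 - 4A^-10 + 5A^-6 - 4A^-2 + 5A^2 - 3A^6 + 2A^10 - A^14 (w = +2)
1 component over 12 crossings, w = +2
9 Fox colorings among 3^12, |V(-1)| = 27: tricolorable
why: w = +2 shifts under R1 moves; the (-A^3)^(-2) factor cancels that in V


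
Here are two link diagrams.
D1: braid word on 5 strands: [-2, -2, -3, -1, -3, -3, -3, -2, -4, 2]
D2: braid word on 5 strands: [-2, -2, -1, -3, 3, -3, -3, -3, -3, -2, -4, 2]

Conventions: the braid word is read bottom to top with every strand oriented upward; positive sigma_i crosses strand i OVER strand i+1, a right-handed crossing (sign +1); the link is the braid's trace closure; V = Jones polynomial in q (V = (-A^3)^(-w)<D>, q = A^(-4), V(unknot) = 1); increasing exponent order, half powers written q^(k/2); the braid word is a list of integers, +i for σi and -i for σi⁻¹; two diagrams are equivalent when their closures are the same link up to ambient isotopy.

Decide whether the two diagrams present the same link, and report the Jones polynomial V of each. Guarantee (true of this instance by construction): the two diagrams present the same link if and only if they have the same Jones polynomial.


equivalent: yes
D1 (bracket A^-16 + 2A^-8 - A^-4 + 2 - A^4 + A^8; 10 crossings at w = -8): V = q^-8 - q^-7 + 2q^-6 - q^-5 + 2q^-4 + q^-2
D2 (bracket A^-16 + 2A^-8 - A^-4 + 2 - A^4 + A^8; 12 crossings at w = -8): V = q^-8 - q^-7 + 2q^-6 - q^-5 + 2q^-4 + q^-2
key observation: from 10 to 12 crossings by R-moves: one link, two diagrams


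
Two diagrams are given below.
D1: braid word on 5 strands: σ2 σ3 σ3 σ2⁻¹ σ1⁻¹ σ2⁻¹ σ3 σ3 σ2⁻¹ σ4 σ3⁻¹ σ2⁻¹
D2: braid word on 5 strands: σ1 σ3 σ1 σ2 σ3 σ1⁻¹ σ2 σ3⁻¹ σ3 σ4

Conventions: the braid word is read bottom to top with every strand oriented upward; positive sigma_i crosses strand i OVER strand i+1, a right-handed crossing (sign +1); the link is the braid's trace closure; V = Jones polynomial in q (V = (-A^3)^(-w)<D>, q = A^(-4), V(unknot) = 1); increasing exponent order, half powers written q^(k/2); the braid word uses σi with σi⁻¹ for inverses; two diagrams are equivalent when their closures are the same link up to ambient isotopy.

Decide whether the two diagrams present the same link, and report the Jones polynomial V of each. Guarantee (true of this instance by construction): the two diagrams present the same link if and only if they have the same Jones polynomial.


equivalent: no
D1 (bracket -A^-12 + 2A^-8 - 2A^-4 + 3 - 2A^4 + 2A^8 - A^12; 12 crossings at w = 0): V = -q^-3 + 2q^-2 - 2q^-1 + 3 - 2q + 2q^2 - q^3
D2 (bracket -A^-6 + A^-2 - A^2 + 2A^6 - A^10 + A^14; 10 crossings at w = +6): V = q - q^2 + 2q^3 - q^4 + q^5 - q^6
key observation: comparing 2 Jones polynomials yields 2 groups


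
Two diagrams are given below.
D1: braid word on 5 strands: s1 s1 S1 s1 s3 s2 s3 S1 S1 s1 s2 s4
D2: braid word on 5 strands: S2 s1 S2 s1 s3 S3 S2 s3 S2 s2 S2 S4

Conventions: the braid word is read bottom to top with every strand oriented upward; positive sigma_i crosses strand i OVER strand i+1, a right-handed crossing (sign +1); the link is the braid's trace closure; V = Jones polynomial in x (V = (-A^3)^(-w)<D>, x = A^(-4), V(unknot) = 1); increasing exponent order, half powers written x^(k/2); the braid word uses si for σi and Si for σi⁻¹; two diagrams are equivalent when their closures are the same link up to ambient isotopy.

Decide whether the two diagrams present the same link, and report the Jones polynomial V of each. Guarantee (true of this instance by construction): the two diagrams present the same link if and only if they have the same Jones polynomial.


equivalent: no
D1 (bracket -A^-6 + A^-2 - A^2 + 2A^6 - A^10 + A^14; 12 crossings at w = +6): V = x - x^2 + 2x^3 - x^4 + x^5 - x^6
V(D2) = x^-5 - 2x^-4 + 2x^-3 - 2x^-2 + 2x^-1 - 1 + x  (w -2, c 12, <D> = A^-10 - A^-6 + 2A^-2 - 2A^2 + 2A^6 - 2A^10 + A^14)
key observation: 2 values of V(x) split the 2 diagrams


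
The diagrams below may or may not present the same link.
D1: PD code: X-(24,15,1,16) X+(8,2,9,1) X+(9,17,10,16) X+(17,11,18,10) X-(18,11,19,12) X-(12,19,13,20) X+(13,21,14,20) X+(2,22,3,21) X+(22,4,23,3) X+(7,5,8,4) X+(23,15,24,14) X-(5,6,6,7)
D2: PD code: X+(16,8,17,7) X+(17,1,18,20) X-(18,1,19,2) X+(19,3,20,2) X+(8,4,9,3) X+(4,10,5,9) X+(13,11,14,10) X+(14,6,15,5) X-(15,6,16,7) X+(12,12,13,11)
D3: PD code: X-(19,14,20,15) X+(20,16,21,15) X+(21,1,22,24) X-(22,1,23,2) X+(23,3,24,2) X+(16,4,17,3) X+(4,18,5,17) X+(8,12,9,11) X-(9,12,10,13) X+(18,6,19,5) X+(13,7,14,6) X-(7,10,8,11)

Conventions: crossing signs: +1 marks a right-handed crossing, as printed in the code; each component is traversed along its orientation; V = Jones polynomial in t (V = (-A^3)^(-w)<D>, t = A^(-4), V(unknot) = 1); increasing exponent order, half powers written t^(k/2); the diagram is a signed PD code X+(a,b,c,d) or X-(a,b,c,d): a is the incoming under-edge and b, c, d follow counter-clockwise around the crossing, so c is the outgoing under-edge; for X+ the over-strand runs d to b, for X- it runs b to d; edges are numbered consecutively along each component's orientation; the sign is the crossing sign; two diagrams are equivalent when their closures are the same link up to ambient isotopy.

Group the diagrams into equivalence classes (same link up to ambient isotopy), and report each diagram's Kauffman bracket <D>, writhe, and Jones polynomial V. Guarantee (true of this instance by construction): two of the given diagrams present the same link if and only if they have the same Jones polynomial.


grouping into links: {D1, D2, D3}
V(D1) = t + t^3 - t^4  (w +4, c 12, <D> = -A^-4 + 1 + A^8)
D2 (bracket -A^2 + A^6 + A^14; 10 crossings at w = +6): V = t + t^3 - t^4
V(D3) = t + t^3 - t^4  [12 crossings, <D> = -A^-4 + 1 + A^8, w = +4]
why: all 3 diagrams share one V(t), hence one class


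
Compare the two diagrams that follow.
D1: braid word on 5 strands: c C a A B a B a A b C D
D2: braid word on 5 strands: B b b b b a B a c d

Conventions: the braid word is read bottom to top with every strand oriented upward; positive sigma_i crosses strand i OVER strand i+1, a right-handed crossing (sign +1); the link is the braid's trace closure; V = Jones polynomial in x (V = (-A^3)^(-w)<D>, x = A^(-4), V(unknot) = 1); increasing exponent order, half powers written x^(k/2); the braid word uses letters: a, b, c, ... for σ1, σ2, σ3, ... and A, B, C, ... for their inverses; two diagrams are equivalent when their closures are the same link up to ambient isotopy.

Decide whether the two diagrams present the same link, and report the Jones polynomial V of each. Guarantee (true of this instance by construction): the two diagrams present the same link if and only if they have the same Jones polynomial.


equivalent: no
V(D1) = 1  (w -2, c 12, <D> = A^-6)
D2 (bracket -A^-6 + A^-2 - A^2 + 2A^6 - A^10 + A^14; 10 crossings at w = +6): V = x - x^2 + 2x^3 - x^4 + x^5 - x^6
why: 2 classes among 2 diagrams; unequal V(x) rules out equality


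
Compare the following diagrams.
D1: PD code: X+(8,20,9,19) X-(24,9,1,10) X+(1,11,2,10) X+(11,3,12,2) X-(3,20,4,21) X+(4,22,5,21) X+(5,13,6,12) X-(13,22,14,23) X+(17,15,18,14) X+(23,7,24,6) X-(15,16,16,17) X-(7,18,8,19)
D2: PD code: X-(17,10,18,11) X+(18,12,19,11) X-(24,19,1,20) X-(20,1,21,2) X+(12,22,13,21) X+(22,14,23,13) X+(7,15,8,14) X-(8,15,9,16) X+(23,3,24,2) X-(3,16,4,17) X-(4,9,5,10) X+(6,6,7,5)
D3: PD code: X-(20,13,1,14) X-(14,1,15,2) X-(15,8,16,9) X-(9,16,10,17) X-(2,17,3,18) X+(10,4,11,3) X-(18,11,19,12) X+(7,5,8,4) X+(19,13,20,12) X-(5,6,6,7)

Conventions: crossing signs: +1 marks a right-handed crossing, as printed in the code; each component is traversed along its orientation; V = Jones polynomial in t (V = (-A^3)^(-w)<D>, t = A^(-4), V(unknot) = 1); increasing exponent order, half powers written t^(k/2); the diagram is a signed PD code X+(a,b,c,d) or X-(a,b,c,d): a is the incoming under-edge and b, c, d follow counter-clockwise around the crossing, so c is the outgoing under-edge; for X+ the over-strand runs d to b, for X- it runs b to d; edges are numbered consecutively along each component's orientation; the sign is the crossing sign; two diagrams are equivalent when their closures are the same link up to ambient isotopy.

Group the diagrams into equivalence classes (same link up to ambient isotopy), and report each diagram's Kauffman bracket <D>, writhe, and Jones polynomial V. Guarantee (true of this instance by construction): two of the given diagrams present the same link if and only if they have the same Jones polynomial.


classes: {D1} | {D2} | {D3}
V(D1) = t + t^3 - t^4  [12 crossings, <D> = -A^-10 + A^-6 + A^2, w = +2]
V(D2) = t^-2 - t^-1 + 1 - t + t^2  (w 0, c 12, <D> = A^-8 - A^-4 + 1 - A^4 + A^8)
V(D3) = -t^-6 + t^-5 - t^-4 + 2t^-3 - t^-2 + t^-1  (w -4, c 10, <D> = A^-8 - A^-4 + 2 - A^4 + A^8 - A^12)
insight: 3 values of V(t) split the 3 diagrams
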